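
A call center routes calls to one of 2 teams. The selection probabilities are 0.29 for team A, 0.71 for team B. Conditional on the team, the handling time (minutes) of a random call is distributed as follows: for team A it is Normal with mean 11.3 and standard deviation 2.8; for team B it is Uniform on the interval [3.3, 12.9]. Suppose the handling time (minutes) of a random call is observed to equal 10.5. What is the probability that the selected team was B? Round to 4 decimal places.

0.6509

Likelihoods f(10.5 | ·): A: 0.136781; B: 0.104167.
Posterior ∝ prior × likelihood. Numerator for B: 0.71·0.104167 = 0.0739583.
Normalizing constant: 0.29·0.136781 + 0.71·0.104167 = 0.113625.
P(B | observation) = 0.0739583 / 0.113625 = 0.650899.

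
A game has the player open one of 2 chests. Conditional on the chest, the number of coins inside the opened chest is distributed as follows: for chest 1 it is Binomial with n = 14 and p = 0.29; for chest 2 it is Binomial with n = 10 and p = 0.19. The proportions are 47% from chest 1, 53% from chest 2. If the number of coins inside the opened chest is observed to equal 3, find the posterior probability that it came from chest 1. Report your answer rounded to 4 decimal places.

0.4914

Likelihoods P(X=3 | ·): 1: 0.205181; 2: 0.188294.
Posterior ∝ prior × likelihood. Numerator for 1: 0.47·0.205181 = 0.0964351.
Normalizing constant: 0.47·0.205181 + 0.53·0.188294 = 0.196231.
P(1 | observation) = 0.0964351 / 0.196231 = 0.491436.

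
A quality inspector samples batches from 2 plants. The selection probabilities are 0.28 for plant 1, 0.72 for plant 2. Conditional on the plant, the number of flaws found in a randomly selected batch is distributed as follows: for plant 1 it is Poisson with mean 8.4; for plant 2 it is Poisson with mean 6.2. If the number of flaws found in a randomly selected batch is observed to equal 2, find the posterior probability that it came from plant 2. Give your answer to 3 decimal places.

0.927

Likelihoods P(X=2 | ·): 1: 0.00793332; 2: 0.0390057.
Posterior ∝ prior × likelihood. Numerator for 2: 0.72·0.0390057 = 0.0280841.
Normalizing constant: 0.28·0.00793332 + 0.72·0.0390057 = 0.0303054.
P(2 | observation) = 0.0280841 / 0.0303054 = 0.926702.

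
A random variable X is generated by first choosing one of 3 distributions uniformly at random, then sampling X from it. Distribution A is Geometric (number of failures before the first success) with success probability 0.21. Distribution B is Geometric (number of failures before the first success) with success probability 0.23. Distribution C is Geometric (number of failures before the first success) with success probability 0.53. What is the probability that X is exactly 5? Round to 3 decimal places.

Conditional on each component, P(X = 5): A: 0.0646182; B: 0.062256; C: 0.0121553.
By total probability, P(X = 5) = 0.333333·0.0646182 + 0.333333·0.062256 + 0.333333·0.0121553 = 0.0463432.

0.046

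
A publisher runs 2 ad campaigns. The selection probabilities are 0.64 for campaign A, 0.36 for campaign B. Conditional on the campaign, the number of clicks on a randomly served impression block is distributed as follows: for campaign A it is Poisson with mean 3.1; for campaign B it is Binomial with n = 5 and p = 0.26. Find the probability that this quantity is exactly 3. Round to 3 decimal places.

0.178

Conditional on each campaign, P(X = 3): A: 0.223677; B: 0.0962462.
By total probability, P(X = 3) = 0.64·0.223677 + 0.36·0.0962462 = 0.177802.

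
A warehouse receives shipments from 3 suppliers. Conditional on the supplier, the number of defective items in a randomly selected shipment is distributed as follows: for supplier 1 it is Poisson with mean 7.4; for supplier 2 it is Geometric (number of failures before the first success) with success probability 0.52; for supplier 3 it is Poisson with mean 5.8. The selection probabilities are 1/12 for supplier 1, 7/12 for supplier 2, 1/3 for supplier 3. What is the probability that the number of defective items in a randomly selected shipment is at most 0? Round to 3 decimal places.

Conditional on each supplier, P(X ≤ 0): 1: 0.000611253; 2: 0.52; 3: 0.00302755.
By total probability, P(X ≤ 0) = 0.0833333·0.000611253 + 0.583333·0.52 + 0.333333·0.00302755 = 0.304393.

0.304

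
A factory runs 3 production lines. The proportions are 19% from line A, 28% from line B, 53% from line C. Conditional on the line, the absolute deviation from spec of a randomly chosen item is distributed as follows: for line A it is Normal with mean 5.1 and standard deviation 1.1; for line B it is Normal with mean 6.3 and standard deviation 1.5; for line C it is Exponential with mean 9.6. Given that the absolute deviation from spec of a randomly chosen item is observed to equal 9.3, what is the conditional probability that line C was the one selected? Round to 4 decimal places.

0.6742

Likelihoods f(9.3 | ·): A: 0.000247647; B: 0.035994; C: 0.0395372.
Posterior ∝ prior × likelihood. Numerator for C: 0.53·0.0395372 = 0.0209547.
Normalizing constant: 0.19·0.000247647 + 0.28·0.035994 + 0.53·0.0395372 = 0.0310801.
P(C | observation) = 0.0209547 / 0.0310801 = 0.674217.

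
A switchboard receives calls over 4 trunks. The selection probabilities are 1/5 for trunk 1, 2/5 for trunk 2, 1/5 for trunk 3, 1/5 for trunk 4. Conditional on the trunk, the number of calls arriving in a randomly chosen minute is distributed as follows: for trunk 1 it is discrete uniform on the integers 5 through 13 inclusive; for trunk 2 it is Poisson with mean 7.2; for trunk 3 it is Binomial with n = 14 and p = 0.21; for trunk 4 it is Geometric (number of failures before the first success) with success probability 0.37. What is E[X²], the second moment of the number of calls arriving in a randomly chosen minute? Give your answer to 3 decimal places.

For each component E[X²] = Var + (mean)², giving 1: 87.6667; 2: 59.04; 3: 10.9662; 4: 7.5011.
Overall E[X²] = 0.2·87.6667 + 0.4·59.04 + 0.2·10.9662 + 0.2·7.5011 = 44.8428.

44.843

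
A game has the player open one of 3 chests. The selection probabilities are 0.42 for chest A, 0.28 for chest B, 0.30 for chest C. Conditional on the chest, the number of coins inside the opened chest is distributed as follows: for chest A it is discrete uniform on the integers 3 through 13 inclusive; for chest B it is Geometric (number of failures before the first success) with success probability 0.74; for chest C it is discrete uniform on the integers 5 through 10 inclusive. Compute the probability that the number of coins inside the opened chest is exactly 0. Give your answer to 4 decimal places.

Conditional on each chest, P(X = 0): A: 0; B: 0.74; C: 0.
By total probability, P(X = 0) = 0.42·0 + 0.28·0.74 + 0.3·0 = 0.2072.

0.2072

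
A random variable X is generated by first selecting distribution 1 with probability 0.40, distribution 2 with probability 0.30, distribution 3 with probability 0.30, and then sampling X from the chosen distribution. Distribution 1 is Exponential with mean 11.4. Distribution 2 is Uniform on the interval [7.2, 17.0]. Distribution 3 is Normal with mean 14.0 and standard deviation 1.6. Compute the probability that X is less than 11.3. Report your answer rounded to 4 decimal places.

Conditional on each component, P(X < 11.3): 1: 0.628879; 2: 0.418367; 3: 0.0457536.
By total probability, P(X < 11.3) = 0.4·0.628879 + 0.3·0.418367 + 0.3·0.0457536 = 0.390788.

0.3908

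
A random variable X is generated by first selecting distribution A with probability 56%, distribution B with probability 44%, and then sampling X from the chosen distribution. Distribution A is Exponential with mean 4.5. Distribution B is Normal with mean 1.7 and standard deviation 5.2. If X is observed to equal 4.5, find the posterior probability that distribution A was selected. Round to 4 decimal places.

Likelihoods f(4.5 | ·): A: 0.081751; B: 0.0663662.
Posterior ∝ prior × likelihood. Numerator for A: 0.56·0.081751 = 0.0457806.
Normalizing constant: 0.56·0.081751 + 0.44·0.0663662 = 0.0749817.
P(A | observation) = 0.0457806 / 0.0749817 = 0.610557.

0.6106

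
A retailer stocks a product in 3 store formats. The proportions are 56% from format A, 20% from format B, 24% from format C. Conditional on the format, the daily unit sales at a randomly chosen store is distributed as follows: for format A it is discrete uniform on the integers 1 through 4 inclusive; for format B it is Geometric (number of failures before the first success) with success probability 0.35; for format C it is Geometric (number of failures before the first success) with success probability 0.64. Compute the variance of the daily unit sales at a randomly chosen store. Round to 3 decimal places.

2.603

Per component, A: μ=2.5, E[X²]=7.5; B: μ=1.85714, E[X²]=8.7551; C: μ=0.5625, E[X²]=1.19531.
E[X] = 0.56·2.5 + 0.2·1.85714 + 0.24·0.5625 = 1.90643.
E[X²] = 0.56·7.5 + 0.2·8.7551 + 0.24·1.19531 = 6.2379.
Var(X) = E[X²] − (E[X])² = 6.2379 − 3.63447 = 2.60343.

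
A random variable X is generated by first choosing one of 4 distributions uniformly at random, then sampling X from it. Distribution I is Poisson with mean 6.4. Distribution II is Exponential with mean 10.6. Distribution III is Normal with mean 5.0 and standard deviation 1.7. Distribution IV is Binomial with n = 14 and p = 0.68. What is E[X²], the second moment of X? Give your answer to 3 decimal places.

For each component E[X²] = Var + (mean)², giving I: 47.36; II: 224.72; III: 27.89; IV: 93.6768.
Overall E[X²] = 0.25·47.36 + 0.25·224.72 + 0.25·27.89 + 0.25·93.6768 = 98.4117.

98.412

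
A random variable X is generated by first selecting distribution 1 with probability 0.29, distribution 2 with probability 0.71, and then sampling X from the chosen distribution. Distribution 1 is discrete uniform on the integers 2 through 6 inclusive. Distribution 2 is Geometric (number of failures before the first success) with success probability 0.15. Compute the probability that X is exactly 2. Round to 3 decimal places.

Conditional on each component, P(X = 2): 1: 0.2; 2: 0.108375.
By total probability, P(X = 2) = 0.29·0.2 + 0.71·0.108375 = 0.134946.

0.135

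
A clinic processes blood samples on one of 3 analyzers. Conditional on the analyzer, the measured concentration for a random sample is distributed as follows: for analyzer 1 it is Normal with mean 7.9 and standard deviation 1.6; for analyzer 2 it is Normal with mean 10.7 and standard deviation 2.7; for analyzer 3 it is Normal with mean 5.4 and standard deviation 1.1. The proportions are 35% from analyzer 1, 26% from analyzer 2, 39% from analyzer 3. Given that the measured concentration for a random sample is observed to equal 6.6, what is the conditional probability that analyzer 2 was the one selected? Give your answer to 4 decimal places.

Likelihoods f(6.6 | ·): 1: 0.179242; 2: 0.0466473; 3: 0.20003.
Posterior ∝ prior × likelihood. Numerator for 2: 0.26·0.0466473 = 0.0121283.
Normalizing constant: 0.35·0.179242 + 0.26·0.0466473 + 0.39·0.20003 = 0.152874.
P(2 | observation) = 0.0121283 / 0.152874 = 0.0793351.

0.0793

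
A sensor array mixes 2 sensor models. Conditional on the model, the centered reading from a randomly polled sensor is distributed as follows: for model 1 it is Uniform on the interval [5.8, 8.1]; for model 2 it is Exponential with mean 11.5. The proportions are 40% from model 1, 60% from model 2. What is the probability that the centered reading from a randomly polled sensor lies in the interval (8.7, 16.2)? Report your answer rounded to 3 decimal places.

0.135

Conditional on each model, P(8.7 < X < 16.2): 1: 0; 2: 0.224834.
By total probability, P(8.7 < X < 16.2) = 0.4·0 + 0.6·0.224834 = 0.1349.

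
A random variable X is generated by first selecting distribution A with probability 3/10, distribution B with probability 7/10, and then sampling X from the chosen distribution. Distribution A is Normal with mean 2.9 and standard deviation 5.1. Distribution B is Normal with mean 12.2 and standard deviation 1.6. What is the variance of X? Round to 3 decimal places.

Per component, A: μ=2.9, E[X²]=34.42; B: μ=12.2, E[X²]=151.4.
E[X] = 0.3·2.9 + 0.7·12.2 = 9.41.
E[X²] = 0.3·34.42 + 0.7·151.4 = 116.306.
Var(X) = E[X²] − (E[X])² = 116.306 − 88.5481 = 27.7579.

27.758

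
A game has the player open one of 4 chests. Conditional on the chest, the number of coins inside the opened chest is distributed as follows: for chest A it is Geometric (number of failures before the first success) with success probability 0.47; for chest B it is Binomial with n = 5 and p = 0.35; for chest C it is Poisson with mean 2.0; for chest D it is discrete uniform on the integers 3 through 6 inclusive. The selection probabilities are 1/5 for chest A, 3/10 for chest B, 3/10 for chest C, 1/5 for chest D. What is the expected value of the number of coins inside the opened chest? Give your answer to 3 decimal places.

Component means — A: 1.12766; B: 1.75; C: 2; D: 4.5.
E[X] = 0.2·1.12766 + 0.3·1.75 + 0.3·2 + 0.2·4.5 = 2.25053.

2.251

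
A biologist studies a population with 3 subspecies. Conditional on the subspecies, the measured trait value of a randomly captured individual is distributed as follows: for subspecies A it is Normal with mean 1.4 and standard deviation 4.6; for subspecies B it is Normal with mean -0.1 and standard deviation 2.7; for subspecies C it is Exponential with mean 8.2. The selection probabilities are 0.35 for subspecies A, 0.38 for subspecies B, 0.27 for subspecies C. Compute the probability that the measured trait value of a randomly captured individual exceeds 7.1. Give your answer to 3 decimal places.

Conditional on each subspecies, P(X > 7.1): A: 0.107649; B: 0.00383038; C: 0.420692.
By total probability, P(X > 7.1) = 0.35·0.107649 + 0.38·0.00383038 + 0.27·0.420692 = 0.152719.

0.153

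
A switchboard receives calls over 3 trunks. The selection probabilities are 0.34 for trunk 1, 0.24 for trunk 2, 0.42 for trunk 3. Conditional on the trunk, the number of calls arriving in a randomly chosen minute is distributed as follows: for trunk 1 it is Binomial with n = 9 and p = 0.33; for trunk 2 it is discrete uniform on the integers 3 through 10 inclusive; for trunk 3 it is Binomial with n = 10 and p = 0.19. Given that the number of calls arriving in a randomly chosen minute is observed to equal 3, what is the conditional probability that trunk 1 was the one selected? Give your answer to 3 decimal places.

Likelihoods P(X=3 | ·): 1: 0.273067; 2: 0.125; 3: 0.188294.
Posterior ∝ prior × likelihood. Numerator for 1: 0.34·0.273067 = 0.0928429.
Normalizing constant: 0.34·0.273067 + 0.24·0.125 + 0.42·0.188294 = 0.201927.
P(1 | observation) = 0.0928429 / 0.201927 = 0.459786.

0.460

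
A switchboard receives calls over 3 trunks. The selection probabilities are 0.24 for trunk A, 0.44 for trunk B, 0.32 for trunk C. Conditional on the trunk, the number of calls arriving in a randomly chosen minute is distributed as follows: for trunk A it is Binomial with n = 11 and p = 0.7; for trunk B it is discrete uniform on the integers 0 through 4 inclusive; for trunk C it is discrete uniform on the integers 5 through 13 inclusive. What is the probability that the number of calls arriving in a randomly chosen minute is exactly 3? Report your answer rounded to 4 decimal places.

0.0889

Conditional on each trunk, P(X = 3): A: 0.0037132; B: 0.2; C: 0.
By total probability, P(X = 3) = 0.24·0.0037132 + 0.44·0.2 + 0.32·0 = 0.0888912.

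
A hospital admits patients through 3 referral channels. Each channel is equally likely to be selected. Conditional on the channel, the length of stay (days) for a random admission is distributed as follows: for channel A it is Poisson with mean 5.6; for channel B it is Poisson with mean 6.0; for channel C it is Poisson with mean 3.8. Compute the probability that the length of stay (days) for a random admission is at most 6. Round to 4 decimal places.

Conditional on each channel, P(X ≤ 6): A: 0.670258; B: 0.606303; C: 0.909108.
By total probability, P(X ≤ 6) = 0.333333·0.670258 + 0.333333·0.606303 + 0.333333·0.909108 = 0.728556.

0.7286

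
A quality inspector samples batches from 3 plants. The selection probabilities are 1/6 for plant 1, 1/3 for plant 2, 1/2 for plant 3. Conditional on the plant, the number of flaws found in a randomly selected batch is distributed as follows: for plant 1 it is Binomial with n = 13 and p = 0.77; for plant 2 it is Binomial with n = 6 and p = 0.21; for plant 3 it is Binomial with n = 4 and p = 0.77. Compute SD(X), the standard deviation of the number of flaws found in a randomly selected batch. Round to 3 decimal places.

Per component, 1: μ=10.01, E[X²]=102.502; 2: μ=1.26, E[X²]=2.583; 3: μ=3.08, E[X²]=10.1948.
E[X] = 0.166667·10.01 + 0.333333·1.26 + 0.5·3.08 = 3.62833.
E[X²] = 0.166667·102.502 + 0.333333·2.583 + 0.5·10.1948 = 23.0421.
Var(X) = E[X²] − (E[X])² = 23.0421 − 13.1648 = 9.87733.
SD(X) = √9.87733 = 3.14282.

3.143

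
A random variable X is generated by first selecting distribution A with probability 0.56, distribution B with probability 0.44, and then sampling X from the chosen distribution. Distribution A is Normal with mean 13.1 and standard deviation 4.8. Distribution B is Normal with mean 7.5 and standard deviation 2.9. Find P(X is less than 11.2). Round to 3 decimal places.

Conditional on each component, P(X < 11.2): A: 0.346114; B: 0.898998.
By total probability, P(X < 11.2) = 0.56·0.346114 + 0.44·0.898998 = 0.589383.

0.589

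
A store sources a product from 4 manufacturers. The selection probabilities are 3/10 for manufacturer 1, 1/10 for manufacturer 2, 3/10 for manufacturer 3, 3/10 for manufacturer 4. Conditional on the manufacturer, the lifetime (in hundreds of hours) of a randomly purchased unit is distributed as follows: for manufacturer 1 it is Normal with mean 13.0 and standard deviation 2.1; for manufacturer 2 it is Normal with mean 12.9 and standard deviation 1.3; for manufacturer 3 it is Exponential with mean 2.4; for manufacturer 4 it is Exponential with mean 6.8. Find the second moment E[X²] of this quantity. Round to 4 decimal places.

100.0330

For each component E[X²] = Var + (mean)², giving 1: 173.41; 2: 168.1; 3: 11.52; 4: 92.48.
Overall E[X²] = 0.3·173.41 + 0.1·168.1 + 0.3·11.52 + 0.3·92.48 = 100.033.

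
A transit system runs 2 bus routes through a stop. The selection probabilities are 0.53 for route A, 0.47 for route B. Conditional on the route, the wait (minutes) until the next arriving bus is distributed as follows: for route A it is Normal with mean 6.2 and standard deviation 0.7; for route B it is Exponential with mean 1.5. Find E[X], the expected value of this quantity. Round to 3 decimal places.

3.991

Component means — A: 6.2; B: 1.5.
E[X] = 0.53·6.2 + 0.47·1.5 = 3.991.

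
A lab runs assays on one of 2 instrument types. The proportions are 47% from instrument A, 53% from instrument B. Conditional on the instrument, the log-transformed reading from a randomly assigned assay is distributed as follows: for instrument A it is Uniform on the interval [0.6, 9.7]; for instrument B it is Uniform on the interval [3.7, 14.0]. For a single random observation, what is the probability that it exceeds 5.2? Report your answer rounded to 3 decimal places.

Conditional on each instrument, P(X > 5.2): A: 0.494505; B: 0.854369.
By total probability, P(X > 5.2) = 0.47·0.494505 + 0.53·0.854369 = 0.685233.

0.685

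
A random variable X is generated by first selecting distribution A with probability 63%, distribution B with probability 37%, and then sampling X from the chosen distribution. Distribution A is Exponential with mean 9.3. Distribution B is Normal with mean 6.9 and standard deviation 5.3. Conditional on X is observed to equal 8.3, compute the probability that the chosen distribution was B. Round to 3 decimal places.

0.492

Likelihoods f(8.3 | ·): A: 0.0440475; B: 0.0726913.
Posterior ∝ prior × likelihood. Numerator for B: 0.37·0.0726913 = 0.0268958.
Normalizing constant: 0.63·0.0440475 + 0.37·0.0726913 = 0.0546457.
P(B | observation) = 0.0268958 / 0.0546457 = 0.492185.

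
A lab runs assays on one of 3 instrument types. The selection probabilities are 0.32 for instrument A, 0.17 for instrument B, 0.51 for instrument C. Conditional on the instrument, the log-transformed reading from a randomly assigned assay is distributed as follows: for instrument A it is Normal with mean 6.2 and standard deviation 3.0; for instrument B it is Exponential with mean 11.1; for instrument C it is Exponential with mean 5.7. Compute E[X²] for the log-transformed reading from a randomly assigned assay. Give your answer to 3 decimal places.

90.212

For each component E[X²] = Var + (mean)², giving A: 47.44; B: 246.42; C: 64.98.
Overall E[X²] = 0.32·47.44 + 0.17·246.42 + 0.51·64.98 = 90.212.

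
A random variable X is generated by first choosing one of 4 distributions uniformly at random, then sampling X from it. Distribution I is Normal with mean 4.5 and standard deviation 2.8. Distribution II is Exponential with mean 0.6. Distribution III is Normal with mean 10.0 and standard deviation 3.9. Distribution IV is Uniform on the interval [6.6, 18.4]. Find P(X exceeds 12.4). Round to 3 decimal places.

0.195

Conditional on each component, P(X > 12.4): I: 0.00239051; II: 1.05823e-09; III: 0.26915; IV: 0.508475.
By total probability, P(X > 12.4) = 0.25·0.00239051 + 0.25·1.05823e-09 + 0.25·0.26915 + 0.25·0.508475 = 0.195004.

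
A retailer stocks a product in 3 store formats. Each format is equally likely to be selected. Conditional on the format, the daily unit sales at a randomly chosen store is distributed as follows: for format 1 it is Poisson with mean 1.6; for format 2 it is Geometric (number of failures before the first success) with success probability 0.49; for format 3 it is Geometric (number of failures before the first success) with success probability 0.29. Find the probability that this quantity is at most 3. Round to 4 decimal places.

0.8665

Conditional on each format, P(X ≤ 3): 1: 0.921187; 2: 0.932348; 3: 0.745883.
By total probability, P(X ≤ 3) = 0.333333·0.921187 + 0.333333·0.932348 + 0.333333·0.745883 = 0.866473.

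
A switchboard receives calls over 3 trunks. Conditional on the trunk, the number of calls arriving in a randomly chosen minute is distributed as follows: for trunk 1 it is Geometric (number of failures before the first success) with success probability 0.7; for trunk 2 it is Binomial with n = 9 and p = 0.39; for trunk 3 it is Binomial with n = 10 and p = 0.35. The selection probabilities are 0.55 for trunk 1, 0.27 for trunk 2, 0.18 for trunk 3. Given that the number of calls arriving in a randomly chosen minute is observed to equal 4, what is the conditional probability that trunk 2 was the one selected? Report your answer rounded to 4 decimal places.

Likelihoods P(X=4 | ·): 1: 0.00567; 2: 0.246194; 3: 0.237668.
Posterior ∝ prior × likelihood. Numerator for 2: 0.27·0.246194 = 0.0664725.
Normalizing constant: 0.55·0.00567 + 0.27·0.246194 + 0.18·0.237668 = 0.112371.
P(2 | observation) = 0.0664725 / 0.112371 = 0.591543.

0.5915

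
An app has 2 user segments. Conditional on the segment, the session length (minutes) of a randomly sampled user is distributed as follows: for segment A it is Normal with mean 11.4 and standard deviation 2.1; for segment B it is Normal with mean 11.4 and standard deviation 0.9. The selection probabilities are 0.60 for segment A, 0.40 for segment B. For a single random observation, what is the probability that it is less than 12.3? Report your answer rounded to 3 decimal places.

0.736

Conditional on each segment, P(X < 12.3): A: 0.665882; B: 0.841345.
By total probability, P(X < 12.3) = 0.6·0.665882 + 0.4·0.841345 = 0.736067.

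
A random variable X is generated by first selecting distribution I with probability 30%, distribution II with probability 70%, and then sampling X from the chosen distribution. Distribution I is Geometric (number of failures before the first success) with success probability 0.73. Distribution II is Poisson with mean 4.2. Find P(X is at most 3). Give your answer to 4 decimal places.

0.5752

Conditional on each component, P(X ≤ 3): I: 0.994686; II: 0.395403.
By total probability, P(X ≤ 3) = 0.3·0.994686 + 0.7·0.395403 = 0.575188.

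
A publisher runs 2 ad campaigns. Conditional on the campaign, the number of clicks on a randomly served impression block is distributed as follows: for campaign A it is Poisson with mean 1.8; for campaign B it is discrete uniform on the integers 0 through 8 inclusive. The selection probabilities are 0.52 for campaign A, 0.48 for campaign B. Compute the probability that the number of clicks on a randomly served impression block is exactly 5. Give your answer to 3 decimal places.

0.067

Conditional on each campaign, P(X = 5): A: 0.0260286; B: 0.111111.
By total probability, P(X = 5) = 0.52·0.0260286 + 0.48·0.111111 = 0.0668682.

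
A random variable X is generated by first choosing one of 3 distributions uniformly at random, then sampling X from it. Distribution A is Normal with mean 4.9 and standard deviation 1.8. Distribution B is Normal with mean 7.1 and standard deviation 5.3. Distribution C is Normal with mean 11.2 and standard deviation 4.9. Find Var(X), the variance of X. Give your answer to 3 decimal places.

25.262

Per component, A: μ=4.9, E[X²]=27.25; B: μ=7.1, E[X²]=78.5; C: μ=11.2, E[X²]=149.45.
E[X] = 0.333333·4.9 + 0.333333·7.1 + 0.333333·11.2 = 7.73333.
E[X²] = 0.333333·27.25 + 0.333333·78.5 + 0.333333·149.45 = 85.0667.
Var(X) = E[X²] − (E[X])² = 85.0667 − 59.8044 = 25.2622.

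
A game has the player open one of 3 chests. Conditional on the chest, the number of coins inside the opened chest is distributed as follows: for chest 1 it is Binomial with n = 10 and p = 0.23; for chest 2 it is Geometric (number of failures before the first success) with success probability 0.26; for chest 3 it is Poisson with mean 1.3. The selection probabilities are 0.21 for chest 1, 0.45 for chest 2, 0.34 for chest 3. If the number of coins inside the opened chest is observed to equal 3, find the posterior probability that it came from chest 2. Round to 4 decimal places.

Likelihoods P(X=3 | ·): 1: 0.234315; 2: 0.105358; 3: 0.0997921.
Posterior ∝ prior × likelihood. Numerator for 2: 0.45·0.105358 = 0.0474112.
Normalizing constant: 0.21·0.234315 + 0.45·0.105358 + 0.34·0.0997921 = 0.130547.
P(2 | observation) = 0.0474112 / 0.130547 = 0.363175.

0.3632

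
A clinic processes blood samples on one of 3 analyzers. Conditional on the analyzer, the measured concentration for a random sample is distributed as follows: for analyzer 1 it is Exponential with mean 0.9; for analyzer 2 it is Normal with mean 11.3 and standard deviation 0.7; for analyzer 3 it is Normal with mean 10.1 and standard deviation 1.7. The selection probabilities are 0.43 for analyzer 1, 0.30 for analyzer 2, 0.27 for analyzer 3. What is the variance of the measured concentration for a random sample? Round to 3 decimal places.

Per component, 1: μ=0.9, E[X²]=1.62; 2: μ=11.3, E[X²]=128.18; 3: μ=10.1, E[X²]=104.9.
E[X] = 0.43·0.9 + 0.3·11.3 + 0.27·10.1 = 6.504.
E[X²] = 0.43·1.62 + 0.3·128.18 + 0.27·104.9 = 67.4736.
Var(X) = E[X²] − (E[X])² = 67.4736 − 42.302 = 25.1716.

25.172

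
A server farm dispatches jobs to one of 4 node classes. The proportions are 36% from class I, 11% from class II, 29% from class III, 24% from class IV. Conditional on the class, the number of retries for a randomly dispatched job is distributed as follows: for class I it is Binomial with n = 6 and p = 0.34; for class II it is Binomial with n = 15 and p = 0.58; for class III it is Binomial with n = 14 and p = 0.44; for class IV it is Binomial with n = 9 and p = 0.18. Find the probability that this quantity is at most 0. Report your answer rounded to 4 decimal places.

Conditional on each class, P(X ≤ 0): I: 0.082654; II: 2.23223e-06; III: 0.000298286; IV: 0.16762.
By total probability, P(X ≤ 0) = 0.36·0.082654 + 0.11·2.23223e-06 + 0.29·0.000298286 + 0.24·0.16762 = 0.0700709.

0.0701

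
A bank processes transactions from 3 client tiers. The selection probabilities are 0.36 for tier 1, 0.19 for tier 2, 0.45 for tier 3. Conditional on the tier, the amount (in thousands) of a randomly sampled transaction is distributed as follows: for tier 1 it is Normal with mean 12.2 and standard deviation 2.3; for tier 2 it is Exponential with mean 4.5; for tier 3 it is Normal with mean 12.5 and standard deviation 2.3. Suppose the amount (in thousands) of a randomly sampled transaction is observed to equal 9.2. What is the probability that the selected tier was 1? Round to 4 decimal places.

Likelihoods f(9.2 | ·): 1: 0.0740874; 2: 0.0287671; 3: 0.0619673.
Posterior ∝ prior × likelihood. Numerator for 1: 0.36·0.0740874 = 0.0266715.
Normalizing constant: 0.36·0.0740874 + 0.19·0.0287671 + 0.45·0.0619673 = 0.0600225.
P(1 | observation) = 0.0266715 / 0.0600225 = 0.444358.

0.4444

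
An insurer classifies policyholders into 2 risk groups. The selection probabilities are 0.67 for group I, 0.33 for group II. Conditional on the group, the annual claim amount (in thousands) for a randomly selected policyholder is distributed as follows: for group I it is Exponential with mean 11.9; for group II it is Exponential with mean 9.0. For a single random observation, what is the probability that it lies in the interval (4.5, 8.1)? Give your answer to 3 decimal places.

0.186

Conditional on each group, P(4.5 < X < 8.1): I: 0.17885; II: 0.199961.
By total probability, P(4.5 < X < 8.1) = 0.67·0.17885 + 0.33·0.199961 = 0.185817.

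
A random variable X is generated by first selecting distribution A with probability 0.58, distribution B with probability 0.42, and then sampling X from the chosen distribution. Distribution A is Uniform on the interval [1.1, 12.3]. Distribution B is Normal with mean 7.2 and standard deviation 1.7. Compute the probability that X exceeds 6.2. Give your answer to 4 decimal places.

Conditional on each component, P(X > 6.2): A: 0.544643; B: 0.721813.
By total probability, P(X > 6.2) = 0.58·0.544643 + 0.42·0.721813 = 0.619054.

0.6191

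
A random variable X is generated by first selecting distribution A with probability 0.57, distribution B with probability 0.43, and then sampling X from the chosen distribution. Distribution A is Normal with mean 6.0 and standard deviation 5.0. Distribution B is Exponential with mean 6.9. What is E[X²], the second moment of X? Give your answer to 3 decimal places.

75.715

For each component E[X²] = Var + (mean)², giving A: 61; B: 95.22.
Overall E[X²] = 0.57·61 + 0.43·95.22 = 75.7146.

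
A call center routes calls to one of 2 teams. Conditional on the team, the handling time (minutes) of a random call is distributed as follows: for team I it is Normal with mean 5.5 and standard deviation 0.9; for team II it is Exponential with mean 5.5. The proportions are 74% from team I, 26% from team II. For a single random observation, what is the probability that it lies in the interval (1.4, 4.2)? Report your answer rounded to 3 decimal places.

0.135

Conditional on each team, P(1.4 < X < 4.2): I: 0.0743044; II: 0.3093.
By total probability, P(1.4 < X < 4.2) = 0.74·0.0743044 + 0.26·0.3093 = 0.135403.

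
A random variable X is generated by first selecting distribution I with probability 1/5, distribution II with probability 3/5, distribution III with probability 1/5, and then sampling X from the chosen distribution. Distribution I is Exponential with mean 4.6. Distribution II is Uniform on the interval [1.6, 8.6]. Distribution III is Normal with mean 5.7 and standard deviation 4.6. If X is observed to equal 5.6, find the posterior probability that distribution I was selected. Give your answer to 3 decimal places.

Likelihoods f(5.6 | ·): I: 0.0643481; II: 0.142857; III: 0.0867061.
Posterior ∝ prior × likelihood. Numerator for I: 0.2·0.0643481 = 0.0128696.
Normalizing constant: 0.2·0.0643481 + 0.6·0.142857 + 0.2·0.0867061 = 0.115925.
P(I | observation) = 0.0128696 / 0.115925 = 0.111017.

0.111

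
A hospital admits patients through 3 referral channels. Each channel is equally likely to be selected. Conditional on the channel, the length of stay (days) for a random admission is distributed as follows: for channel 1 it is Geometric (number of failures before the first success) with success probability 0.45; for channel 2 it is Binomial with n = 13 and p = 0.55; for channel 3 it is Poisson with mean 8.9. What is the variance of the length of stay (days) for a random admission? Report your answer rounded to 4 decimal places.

15.7389

Per component, 1: μ=1.22222, E[X²]=4.20988; 2: μ=7.15, E[X²]=54.34; 3: μ=8.9, E[X²]=88.11.
E[X] = 0.333333·1.22222 + 0.333333·7.15 + 0.333333·8.9 = 5.75741.
E[X²] = 0.333333·4.20988 + 0.333333·54.34 + 0.333333·88.11 = 48.8866.
Var(X) = E[X²] − (E[X])² = 48.8866 − 33.1477 = 15.7389.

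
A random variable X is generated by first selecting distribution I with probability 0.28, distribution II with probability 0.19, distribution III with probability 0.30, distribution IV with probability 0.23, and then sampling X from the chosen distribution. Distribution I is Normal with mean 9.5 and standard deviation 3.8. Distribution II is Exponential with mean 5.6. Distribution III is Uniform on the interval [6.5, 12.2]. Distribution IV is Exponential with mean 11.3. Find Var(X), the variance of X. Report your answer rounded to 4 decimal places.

Per component, I: μ=9.5, E[X²]=104.69; II: μ=5.6, E[X²]=62.72; III: μ=9.35, E[X²]=90.13; IV: μ=11.3, E[X²]=255.38.
E[X] = 0.28·9.5 + 0.19·5.6 + 0.3·9.35 + 0.23·11.3 = 9.128.
E[X²] = 0.28·104.69 + 0.19·62.72 + 0.3·90.13 + 0.23·255.38 = 127.006.
Var(X) = E[X²] − (E[X])² = 127.006 − 83.3204 = 43.686.

43.6860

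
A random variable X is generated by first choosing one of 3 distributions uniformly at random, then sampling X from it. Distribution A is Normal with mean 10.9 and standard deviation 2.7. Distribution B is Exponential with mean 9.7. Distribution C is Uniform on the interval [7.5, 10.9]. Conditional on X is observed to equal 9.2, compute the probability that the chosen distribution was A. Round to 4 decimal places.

Likelihoods f(9.2 | ·): A: 0.121189; B: 0.0399319; C: 0.294118.
Posterior ∝ prior × likelihood. Numerator for A: 0.333333·0.121189 = 0.0403962.
Normalizing constant: 0.333333·0.121189 + 0.333333·0.0399319 + 0.333333·0.294118 = 0.151746.
P(A | observation) = 0.0403962 / 0.151746 = 0.266209.

0.2662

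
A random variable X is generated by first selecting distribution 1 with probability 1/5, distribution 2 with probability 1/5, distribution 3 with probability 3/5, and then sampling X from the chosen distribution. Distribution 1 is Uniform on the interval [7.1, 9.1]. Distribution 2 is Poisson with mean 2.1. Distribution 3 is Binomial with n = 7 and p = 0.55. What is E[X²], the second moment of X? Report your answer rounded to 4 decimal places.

For each component E[X²] = Var + (mean)², giving 1: 65.9433; 2: 6.51; 3: 16.555.
Overall E[X²] = 0.2·65.9433 + 0.2·6.51 + 0.6·16.555 = 24.4237.

24.4237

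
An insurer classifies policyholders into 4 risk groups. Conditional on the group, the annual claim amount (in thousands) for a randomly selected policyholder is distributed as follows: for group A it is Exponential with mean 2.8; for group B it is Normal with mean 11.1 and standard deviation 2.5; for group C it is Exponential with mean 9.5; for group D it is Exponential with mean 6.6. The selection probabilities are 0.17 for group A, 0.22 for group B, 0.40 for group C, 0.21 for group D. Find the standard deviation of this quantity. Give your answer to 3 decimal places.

Per component, A: μ=2.8, E[X²]=15.68; B: μ=11.1, E[X²]=129.46; C: μ=9.5, E[X²]=180.5; D: μ=6.6, E[X²]=87.12.
E[X] = 0.17·2.8 + 0.22·11.1 + 0.4·9.5 + 0.21·6.6 = 8.104.
E[X²] = 0.17·15.68 + 0.22·129.46 + 0.4·180.5 + 0.21·87.12 = 121.642.
Var(X) = E[X²] − (E[X])² = 121.642 − 65.6748 = 55.9672.
SD(X) = √55.9672 = 7.48112.

7.481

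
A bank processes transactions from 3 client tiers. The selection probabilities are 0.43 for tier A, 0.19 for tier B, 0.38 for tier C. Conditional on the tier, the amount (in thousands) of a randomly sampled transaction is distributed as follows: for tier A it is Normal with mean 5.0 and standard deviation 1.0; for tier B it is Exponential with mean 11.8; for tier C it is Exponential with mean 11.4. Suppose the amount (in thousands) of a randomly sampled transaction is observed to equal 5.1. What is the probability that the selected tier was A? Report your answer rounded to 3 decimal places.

0.843

Likelihoods f(5.1 | ·): A: 0.396953; B: 0.0550066; C: 0.0560797.
Posterior ∝ prior × likelihood. Numerator for A: 0.43·0.396953 = 0.17069.
Normalizing constant: 0.43·0.396953 + 0.19·0.0550066 + 0.38·0.0560797 = 0.202451.
P(A | observation) = 0.17069 / 0.202451 = 0.843115.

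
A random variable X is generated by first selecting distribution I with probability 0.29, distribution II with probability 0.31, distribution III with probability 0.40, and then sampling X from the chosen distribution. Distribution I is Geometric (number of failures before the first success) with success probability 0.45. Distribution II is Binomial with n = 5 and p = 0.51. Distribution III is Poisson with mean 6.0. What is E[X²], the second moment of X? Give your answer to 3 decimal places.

20.424

For each component E[X²] = Var + (mean)², giving I: 4.20988; II: 7.752; III: 42.
Overall E[X²] = 0.29·4.20988 + 0.31·7.752 + 0.4·42 = 20.424.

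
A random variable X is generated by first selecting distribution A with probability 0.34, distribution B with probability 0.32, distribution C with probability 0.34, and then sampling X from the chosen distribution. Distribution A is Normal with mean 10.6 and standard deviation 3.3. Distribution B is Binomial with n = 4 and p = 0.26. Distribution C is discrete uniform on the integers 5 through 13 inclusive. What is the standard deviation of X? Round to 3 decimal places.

4.832

Per component, A: μ=10.6, E[X²]=123.25; B: μ=1.04, E[X²]=1.8512; C: μ=9, E[X²]=87.6667.
E[X] = 0.34·10.6 + 0.32·1.04 + 0.34·9 = 6.9968.
E[X²] = 0.34·123.25 + 0.32·1.8512 + 0.34·87.6667 = 72.3041.
Var(X) = E[X²] − (E[X])² = 72.3041 − 48.9552 = 23.3488.
SD(X) = √23.3488 = 4.83206.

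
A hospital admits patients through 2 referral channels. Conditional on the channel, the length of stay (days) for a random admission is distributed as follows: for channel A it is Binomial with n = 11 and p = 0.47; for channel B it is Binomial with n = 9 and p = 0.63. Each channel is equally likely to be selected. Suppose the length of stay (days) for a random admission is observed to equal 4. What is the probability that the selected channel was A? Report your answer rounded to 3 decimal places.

0.579

Likelihoods P(X=4 | ·): A: 0.189163; B: 0.137639.
Posterior ∝ prior × likelihood. Numerator for A: 0.5·0.189163 = 0.0945816.
Normalizing constant: 0.5·0.189163 + 0.5·0.137639 = 0.163401.
P(A | observation) = 0.0945816 / 0.163401 = 0.578831.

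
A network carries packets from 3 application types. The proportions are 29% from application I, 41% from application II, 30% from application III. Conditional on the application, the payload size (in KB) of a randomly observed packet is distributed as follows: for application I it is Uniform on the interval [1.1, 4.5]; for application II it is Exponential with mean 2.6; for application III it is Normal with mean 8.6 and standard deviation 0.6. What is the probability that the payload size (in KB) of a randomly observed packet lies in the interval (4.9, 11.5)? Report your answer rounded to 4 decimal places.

Conditional on each application, P(4.9 < X < 11.5): I: 0; II: 0.13989; III: 0.999999.
By total probability, P(4.9 < X < 11.5) = 0.29·0 + 0.41·0.13989 + 0.3·0.999999 = 0.357355.

0.3574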